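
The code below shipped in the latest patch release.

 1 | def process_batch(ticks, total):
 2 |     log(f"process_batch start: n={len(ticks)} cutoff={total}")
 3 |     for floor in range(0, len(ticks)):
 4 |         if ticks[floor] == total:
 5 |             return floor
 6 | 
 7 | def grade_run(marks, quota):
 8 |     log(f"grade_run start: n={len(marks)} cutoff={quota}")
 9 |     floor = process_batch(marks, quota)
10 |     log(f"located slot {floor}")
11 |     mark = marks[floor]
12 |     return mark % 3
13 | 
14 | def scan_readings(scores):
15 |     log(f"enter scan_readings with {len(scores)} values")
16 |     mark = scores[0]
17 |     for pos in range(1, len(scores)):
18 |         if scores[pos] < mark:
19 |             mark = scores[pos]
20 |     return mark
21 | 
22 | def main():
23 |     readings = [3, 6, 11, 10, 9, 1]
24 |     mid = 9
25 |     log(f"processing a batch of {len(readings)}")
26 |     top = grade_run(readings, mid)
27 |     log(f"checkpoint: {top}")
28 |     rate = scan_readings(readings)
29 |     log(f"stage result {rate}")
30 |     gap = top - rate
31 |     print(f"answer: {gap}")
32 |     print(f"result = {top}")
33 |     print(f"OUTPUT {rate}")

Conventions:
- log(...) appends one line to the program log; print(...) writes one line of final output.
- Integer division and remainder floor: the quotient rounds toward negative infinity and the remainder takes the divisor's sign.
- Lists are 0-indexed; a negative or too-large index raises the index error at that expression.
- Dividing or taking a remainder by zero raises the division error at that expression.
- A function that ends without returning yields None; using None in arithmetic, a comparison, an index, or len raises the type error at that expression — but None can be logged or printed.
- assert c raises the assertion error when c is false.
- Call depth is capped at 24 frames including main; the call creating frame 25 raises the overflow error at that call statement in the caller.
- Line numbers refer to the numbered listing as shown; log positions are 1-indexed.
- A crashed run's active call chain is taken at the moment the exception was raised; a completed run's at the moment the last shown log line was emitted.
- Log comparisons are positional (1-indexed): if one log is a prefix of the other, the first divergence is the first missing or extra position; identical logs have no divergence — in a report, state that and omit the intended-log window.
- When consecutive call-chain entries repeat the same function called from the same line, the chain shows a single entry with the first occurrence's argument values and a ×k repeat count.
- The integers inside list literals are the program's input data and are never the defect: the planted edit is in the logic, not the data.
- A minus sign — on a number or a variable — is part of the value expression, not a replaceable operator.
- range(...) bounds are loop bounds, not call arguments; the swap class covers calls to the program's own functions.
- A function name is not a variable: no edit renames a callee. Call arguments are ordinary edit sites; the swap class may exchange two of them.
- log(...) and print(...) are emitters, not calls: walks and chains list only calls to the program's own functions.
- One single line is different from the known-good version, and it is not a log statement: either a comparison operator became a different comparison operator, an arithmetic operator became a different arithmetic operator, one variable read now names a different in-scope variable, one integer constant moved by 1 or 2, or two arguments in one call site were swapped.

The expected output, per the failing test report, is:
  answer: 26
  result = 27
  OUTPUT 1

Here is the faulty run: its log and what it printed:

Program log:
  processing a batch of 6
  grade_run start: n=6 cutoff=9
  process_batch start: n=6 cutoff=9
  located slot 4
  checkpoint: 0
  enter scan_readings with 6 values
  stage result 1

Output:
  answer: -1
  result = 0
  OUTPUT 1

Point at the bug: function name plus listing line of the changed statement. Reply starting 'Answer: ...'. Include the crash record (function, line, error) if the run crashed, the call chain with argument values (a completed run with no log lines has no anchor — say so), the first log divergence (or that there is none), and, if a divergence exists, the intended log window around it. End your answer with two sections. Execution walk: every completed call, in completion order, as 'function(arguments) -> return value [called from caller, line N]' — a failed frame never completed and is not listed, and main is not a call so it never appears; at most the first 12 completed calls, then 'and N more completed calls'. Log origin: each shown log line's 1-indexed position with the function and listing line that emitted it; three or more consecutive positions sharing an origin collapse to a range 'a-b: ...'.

Answer: the defect is in grade_run at line 12.
The tell: The earliest visible damage is log position 5 — 'checkpoint: 0' rather than the intended 'checkpoint: 27'.
Call chain: main.
First divergence: position 5 — shown 'checkpoint: 0', intended 'checkpoint: 27'.
Intended log window:
  3: process_batch start: n=6 cutoff=9
  4: located slot 4
  5: checkpoint: 27
  6: enter scan_readings with 6 values
Execution walk:
  process_batch([3, 6, 11, 10, 9, 1], 9) -> 4  [called from grade_run, line 9]
  grade_run([3, 6, 11, 10, 9, 1], 9) -> 0  [called from main, line 26]
  scan_readings([3, 6, 11, 10, 9, 1]) -> 1  [called from main, line 28]
Log origin:
  1: emitted by main (line 25)
  2: emitted by grade_run (line 8)
  3: emitted by process_batch (line 2)
  4: emitted by grade_run (line 10)
  5: emitted by main (line 27)
  6: emitted by scan_readings (line 15)
  7: emitted by main (line 29)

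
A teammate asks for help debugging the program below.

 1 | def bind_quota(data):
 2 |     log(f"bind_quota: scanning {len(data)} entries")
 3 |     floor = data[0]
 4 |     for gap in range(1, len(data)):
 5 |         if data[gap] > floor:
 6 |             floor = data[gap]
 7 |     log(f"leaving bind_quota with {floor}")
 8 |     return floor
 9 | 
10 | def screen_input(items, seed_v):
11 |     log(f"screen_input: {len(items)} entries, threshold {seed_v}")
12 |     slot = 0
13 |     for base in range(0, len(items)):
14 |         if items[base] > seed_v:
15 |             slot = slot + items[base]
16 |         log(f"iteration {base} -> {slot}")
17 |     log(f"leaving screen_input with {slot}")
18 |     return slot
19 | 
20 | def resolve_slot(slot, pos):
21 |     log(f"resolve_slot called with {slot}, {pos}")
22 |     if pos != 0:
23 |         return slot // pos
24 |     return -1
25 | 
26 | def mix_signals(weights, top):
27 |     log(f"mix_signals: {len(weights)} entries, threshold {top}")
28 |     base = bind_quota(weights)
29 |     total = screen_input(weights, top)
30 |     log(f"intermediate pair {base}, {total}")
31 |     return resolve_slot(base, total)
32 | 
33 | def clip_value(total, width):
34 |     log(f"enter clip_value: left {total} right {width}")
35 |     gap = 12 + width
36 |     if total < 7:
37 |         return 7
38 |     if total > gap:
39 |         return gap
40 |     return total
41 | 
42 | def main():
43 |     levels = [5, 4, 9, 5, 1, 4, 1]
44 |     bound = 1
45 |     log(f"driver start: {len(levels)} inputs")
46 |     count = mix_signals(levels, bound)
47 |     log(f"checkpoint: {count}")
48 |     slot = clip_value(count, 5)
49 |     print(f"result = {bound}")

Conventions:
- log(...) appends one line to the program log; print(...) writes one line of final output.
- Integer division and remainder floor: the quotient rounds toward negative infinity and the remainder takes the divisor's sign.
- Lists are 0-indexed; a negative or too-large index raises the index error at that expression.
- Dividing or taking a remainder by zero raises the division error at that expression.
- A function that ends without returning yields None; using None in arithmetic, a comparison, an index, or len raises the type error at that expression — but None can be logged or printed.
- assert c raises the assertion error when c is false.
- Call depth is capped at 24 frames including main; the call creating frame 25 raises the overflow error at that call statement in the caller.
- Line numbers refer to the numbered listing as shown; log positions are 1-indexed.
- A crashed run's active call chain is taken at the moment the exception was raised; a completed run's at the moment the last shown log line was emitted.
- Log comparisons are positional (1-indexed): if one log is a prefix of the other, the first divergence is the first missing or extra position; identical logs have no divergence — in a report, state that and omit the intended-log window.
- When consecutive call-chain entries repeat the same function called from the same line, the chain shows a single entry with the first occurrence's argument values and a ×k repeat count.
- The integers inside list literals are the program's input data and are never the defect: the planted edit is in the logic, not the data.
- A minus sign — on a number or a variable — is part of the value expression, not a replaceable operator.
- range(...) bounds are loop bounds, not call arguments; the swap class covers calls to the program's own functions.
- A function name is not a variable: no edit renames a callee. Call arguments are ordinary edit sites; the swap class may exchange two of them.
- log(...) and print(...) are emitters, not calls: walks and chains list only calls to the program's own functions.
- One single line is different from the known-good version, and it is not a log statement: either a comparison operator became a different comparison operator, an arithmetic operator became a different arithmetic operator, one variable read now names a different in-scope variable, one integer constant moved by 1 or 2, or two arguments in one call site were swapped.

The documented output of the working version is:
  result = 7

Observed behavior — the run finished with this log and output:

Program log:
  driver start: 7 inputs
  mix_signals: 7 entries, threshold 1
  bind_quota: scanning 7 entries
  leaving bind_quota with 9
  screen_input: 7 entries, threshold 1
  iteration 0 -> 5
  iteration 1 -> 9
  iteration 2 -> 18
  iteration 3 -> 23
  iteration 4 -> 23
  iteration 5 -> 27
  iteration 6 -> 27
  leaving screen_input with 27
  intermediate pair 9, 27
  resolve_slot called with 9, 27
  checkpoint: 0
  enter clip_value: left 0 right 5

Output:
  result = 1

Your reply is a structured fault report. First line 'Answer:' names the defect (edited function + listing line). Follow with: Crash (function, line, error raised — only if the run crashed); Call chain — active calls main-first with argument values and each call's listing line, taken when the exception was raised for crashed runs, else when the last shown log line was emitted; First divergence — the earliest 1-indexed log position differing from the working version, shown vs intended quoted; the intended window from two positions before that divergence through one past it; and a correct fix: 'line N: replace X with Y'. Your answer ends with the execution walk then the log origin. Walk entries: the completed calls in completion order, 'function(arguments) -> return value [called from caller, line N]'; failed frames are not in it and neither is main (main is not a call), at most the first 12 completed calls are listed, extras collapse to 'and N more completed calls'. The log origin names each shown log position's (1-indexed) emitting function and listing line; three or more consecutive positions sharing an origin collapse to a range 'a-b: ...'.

Answer: the defect is in main at line 49.
Core observation: Nothing in the log betrays the bug — only the output does.
Call chain: main -> clip_value(0, 5) (called at line 48).
First divergence: none (the log streams are identical).
Execution walk:
  bind_quota([5, 4, 9, 5, 1, 4, 1]) -> 9  [called from mix_signals, line 28]
  screen_input([5, 4, 9, 5, 1, 4, 1], 1) -> 27  [called from mix_signals, line 29]
  resolve_slot(9, 27) -> 0  [called from mix_signals, line 31]
  mix_signals([5, 4, 9, 5, 1, 4, 1], 1) -> 0  [called from main, line 46]
  clip_value(0, 5) -> 7  [called from main, line 48]
Log origins:
  1 — main, line 45
  2 — mix_signals, line 27
  3 — bind_quota, line 2
  4 — bind_quota, line 7
  5 — screen_input, line 11
  6-12 — screen_input, line 16
  13 — screen_input, line 17
  14 — mix_signals, line 30
  15 — resolve_slot, line 21
  16 — main, line 47
  17 — clip_value, line 34
A correct fix: line 49: replace `bound` with `slot`.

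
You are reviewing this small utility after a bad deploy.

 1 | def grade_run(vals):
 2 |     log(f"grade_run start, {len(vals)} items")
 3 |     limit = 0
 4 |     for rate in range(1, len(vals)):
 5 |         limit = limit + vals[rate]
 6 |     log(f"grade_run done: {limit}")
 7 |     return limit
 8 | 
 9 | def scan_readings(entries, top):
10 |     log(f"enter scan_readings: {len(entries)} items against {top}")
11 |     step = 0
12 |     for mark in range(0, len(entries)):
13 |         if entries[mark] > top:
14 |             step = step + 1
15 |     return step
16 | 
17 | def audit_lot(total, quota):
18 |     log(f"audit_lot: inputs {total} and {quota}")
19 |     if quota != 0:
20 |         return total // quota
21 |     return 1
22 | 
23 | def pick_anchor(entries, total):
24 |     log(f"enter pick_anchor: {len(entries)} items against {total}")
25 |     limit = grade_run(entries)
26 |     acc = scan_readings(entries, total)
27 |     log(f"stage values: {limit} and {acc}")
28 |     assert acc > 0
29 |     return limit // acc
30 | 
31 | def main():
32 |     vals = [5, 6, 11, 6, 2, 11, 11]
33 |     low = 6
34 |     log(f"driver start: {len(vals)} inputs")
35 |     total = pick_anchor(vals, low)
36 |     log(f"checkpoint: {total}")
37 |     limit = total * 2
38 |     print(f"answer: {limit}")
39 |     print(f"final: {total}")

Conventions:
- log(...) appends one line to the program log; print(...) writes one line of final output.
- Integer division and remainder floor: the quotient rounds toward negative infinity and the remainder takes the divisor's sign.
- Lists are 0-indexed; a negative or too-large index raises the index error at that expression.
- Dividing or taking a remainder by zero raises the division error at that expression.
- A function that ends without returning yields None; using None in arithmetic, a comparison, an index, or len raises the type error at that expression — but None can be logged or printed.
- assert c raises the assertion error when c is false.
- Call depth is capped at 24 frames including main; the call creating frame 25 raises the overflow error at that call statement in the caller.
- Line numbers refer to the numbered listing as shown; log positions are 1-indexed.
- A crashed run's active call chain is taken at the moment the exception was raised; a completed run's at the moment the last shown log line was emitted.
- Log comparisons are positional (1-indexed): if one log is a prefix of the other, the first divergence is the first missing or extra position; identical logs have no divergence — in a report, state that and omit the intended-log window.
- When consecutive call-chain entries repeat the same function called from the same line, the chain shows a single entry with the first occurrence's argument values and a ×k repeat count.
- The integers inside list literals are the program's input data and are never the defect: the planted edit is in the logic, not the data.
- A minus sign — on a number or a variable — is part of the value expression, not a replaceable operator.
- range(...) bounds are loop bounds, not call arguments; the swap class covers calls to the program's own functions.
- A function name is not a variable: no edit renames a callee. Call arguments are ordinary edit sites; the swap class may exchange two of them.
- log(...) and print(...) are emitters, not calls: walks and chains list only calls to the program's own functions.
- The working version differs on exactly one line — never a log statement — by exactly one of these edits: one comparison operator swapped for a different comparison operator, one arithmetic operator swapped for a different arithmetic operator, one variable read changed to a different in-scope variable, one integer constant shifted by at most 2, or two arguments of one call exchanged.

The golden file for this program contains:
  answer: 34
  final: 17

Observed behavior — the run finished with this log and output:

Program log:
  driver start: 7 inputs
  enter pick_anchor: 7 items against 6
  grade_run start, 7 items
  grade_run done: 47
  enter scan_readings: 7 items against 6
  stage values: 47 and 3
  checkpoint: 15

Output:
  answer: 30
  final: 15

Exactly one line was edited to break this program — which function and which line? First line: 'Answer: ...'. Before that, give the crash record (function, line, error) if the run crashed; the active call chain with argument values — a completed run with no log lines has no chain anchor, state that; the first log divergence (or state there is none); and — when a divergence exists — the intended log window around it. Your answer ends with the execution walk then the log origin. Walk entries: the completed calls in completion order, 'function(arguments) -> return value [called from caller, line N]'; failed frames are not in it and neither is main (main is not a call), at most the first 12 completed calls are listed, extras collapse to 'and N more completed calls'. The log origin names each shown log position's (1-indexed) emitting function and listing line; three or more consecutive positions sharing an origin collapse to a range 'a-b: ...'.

Answer: the defect is in grade_run at line 4.
Key observation: Everything matches until log position 4, which reads 'grade_run done: 47' in place of 'grade_run done: 52'.
Call chain: main.
First divergence: position 4; shown 'grade_run done: 47' vs intended 'grade_run done: 52'.
Intended log window:
  2: enter pick_anchor: 7 items against 6
  3: grade_run start, 7 items
  4: grade_run done: 52
  5: enter scan_readings: 7 items against 6
Execution walk:
  grade_run([5, 6, 11, 6, 2, 11, 11]) -> 47  [called from pick_anchor, line 25]
  scan_readings([5, 6, 11, 6, 2, 11, 11], 6) -> 3  [called from pick_anchor, line 26]
  pick_anchor([5, 6, 11, 6, 2, 11, 11], 6) -> 15  [called from main, line 35]
Log line origins:
  1 — main, line 34
  2 — pick_anchor, line 24
  3 — grade_run, line 2
  4 — grade_run, line 6
  5 — scan_readings, line 10
  6 — pick_anchor, line 27
  7 — main, line 36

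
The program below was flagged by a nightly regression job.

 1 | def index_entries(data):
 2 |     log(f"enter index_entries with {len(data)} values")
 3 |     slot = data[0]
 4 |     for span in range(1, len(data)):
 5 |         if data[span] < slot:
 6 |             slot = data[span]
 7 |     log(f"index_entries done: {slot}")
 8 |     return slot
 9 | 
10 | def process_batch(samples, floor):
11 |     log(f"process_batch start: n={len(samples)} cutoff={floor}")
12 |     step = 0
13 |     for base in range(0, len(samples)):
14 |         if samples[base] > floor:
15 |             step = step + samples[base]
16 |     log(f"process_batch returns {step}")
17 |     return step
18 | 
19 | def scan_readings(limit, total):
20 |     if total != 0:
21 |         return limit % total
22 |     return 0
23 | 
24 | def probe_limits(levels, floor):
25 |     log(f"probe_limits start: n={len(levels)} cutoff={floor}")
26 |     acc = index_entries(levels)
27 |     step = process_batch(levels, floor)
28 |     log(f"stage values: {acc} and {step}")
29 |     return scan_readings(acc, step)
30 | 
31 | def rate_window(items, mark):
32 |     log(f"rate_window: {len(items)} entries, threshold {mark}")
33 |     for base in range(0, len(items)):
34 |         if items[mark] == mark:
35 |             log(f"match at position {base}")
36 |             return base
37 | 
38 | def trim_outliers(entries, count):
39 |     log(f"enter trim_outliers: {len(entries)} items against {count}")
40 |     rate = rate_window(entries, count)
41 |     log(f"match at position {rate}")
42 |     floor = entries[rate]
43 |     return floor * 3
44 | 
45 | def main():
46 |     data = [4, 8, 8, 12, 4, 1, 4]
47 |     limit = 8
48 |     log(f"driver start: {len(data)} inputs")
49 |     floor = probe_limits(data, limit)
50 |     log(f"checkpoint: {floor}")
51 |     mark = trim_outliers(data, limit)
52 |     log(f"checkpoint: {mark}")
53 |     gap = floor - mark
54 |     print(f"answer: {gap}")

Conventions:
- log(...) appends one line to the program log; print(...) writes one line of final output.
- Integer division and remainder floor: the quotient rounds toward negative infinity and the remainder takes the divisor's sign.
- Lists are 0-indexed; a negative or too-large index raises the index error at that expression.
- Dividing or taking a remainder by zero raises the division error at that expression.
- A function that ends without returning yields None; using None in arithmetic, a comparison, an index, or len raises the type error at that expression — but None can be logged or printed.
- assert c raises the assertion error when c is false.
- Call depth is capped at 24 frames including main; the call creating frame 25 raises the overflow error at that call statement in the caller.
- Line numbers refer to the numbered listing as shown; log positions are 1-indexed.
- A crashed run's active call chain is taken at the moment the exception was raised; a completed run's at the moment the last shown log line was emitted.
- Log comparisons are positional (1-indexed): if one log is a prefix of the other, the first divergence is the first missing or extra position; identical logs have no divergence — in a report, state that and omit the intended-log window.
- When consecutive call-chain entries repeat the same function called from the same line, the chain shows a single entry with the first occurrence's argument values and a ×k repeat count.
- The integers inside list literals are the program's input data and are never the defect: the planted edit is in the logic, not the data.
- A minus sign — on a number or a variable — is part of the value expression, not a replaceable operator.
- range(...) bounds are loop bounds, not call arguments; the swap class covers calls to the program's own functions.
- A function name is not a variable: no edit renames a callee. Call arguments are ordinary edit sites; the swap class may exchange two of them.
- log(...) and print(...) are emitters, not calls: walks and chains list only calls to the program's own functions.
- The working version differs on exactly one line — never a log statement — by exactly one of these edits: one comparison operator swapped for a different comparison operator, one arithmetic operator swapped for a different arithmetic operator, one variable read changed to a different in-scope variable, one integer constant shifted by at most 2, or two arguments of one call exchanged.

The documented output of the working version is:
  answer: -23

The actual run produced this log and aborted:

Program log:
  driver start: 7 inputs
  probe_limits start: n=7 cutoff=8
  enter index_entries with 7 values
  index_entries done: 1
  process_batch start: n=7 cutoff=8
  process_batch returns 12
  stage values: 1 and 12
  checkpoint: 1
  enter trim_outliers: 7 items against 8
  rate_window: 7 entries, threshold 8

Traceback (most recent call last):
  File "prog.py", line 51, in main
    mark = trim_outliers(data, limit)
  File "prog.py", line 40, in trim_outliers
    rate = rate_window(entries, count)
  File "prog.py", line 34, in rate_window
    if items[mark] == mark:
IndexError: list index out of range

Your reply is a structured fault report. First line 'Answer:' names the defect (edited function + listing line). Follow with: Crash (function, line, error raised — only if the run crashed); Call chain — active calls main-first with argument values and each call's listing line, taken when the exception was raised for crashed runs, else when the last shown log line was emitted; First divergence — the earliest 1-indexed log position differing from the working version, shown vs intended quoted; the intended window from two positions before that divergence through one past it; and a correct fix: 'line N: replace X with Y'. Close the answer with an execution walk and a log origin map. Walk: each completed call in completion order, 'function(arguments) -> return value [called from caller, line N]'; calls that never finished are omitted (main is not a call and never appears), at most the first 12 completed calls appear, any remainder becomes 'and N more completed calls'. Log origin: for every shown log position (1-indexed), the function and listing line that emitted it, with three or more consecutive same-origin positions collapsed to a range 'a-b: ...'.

Answer: the defect is in rate_window at line 34.
The tell: The shown log is a 10-line prefix of the intended one, whose next entry is 'match at position 1'.
Crash: rate_window, line 34, IndexError.
Call chain: main -> trim_outliers([4, 8, 8, 12, 4, 1, 4], 8) (called at line 51) -> rate_window([4, 8, 8, 12, 4, 1, 4], 8) (called at line 40).
First divergence: position 11 (shown log ended at 10 lines; the working version continues: 'match at position 1').
Intended log window:
  9: enter trim_outliers: 7 items against 8
  10: rate_window: 7 entries, threshold 8
  11: match at position 1
  12: match at position 1
Execution walk:
  index_entries([4, 8, 8, 12, 4, 1, 4]) -> 1  [called from probe_limits, line 26]
  process_batch([4, 8, 8, 12, 4, 1, 4], 8) -> 12  [called from probe_limits, line 27]
  scan_readings(1, 12) -> 1  [called from probe_limits, line 29]
  probe_limits([4, 8, 8, 12, 4, 1, 4], 8) -> 1  [called from main, line 49]
Log origin:
  1: emitted by main (line 48)
  2: emitted by probe_limits (line 25)
  3: emitted by index_entries (line 2)
  4: emitted by index_entries (line 7)
  5: emitted by process_batch (line 11)
  6: emitted by process_batch (line 16)
  7: emitted by probe_limits (line 28)
  8: emitted by main (line 50)
  9: emitted by trim_outliers (line 39)
  10: emitted by rate_window (line 32)
A correct fix: line 34: replace `items[mark]` with `items[base]`.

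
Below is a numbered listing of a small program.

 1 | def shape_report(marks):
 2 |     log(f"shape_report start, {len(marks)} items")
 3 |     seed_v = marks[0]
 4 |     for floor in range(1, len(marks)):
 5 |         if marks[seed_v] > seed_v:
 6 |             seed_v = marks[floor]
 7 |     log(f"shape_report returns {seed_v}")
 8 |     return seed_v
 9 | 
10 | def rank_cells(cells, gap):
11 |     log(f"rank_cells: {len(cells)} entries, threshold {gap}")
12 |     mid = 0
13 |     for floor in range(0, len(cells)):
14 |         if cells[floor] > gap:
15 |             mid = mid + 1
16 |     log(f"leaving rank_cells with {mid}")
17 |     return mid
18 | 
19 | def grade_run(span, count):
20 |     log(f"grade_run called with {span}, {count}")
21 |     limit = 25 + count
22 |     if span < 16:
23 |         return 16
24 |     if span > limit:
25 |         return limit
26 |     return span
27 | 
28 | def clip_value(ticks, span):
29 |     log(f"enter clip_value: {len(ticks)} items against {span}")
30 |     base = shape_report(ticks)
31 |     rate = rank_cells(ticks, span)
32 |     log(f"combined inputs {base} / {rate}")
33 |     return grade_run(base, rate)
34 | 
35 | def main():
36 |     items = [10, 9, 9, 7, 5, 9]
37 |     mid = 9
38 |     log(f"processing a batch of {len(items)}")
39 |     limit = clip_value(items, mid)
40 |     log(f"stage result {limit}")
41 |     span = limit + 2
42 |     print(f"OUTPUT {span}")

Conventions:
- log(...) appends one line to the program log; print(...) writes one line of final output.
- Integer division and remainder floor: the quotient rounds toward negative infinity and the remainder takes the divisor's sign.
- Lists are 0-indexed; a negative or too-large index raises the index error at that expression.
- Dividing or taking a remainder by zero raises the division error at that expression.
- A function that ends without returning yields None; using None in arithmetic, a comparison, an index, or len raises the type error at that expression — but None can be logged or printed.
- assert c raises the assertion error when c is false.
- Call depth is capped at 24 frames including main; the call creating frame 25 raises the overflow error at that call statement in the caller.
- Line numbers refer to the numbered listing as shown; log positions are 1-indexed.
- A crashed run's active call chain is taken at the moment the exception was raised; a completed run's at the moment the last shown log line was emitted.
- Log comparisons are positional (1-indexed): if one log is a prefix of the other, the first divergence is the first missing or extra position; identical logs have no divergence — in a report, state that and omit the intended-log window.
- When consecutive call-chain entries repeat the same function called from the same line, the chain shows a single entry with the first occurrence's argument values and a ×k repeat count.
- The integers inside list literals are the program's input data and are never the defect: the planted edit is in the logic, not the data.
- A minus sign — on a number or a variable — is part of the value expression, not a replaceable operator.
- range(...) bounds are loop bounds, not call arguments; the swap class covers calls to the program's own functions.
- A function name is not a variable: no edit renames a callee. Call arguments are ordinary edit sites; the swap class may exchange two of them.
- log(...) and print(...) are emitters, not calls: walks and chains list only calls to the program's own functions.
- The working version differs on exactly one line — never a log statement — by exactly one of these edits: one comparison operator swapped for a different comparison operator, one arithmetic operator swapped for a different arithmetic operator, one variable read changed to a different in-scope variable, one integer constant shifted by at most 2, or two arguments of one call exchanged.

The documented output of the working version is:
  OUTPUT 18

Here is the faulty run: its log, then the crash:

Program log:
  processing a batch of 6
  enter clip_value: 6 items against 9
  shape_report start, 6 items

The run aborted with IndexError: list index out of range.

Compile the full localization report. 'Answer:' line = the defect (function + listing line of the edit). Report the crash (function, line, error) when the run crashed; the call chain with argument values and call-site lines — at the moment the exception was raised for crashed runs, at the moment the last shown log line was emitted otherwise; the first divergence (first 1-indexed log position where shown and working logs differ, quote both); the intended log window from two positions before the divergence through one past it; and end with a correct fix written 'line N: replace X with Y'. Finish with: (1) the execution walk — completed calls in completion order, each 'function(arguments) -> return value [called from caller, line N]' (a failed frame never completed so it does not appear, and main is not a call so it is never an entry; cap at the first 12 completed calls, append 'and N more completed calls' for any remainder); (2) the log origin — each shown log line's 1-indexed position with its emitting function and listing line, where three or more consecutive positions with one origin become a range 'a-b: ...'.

Answer: the defect is in shape_report at line 5.
The tell: The shown log is a 3-line prefix of the intended one, whose next entry is 'shape_report returns 10'.
Crash: shape_report, line 5, IndexError.
Call chain: main -> clip_value([10, 9, 9, 7, 5, 9], 9) (called at line 39) -> shape_report([10, 9, 9, 7, 5, 9]) (called at line 30).
First divergence: position 4 — after 3 matching lines the faulty run goes silent; intended next line 'shape_report returns 10'.
Intended log window:
  2: enter clip_value: 6 items against 9
  3: shape_report start, 6 items
  4: shape_report returns 10
  5: rank_cells: 6 entries, threshold 9
Execution walk:
  (no call completed)
Log line origins:
  1 — main, line 38
  2 — clip_value, line 29
  3 — shape_report, line 2
A correct fix: line 5: replace `marks[seed_v]` with `marks[floor]`.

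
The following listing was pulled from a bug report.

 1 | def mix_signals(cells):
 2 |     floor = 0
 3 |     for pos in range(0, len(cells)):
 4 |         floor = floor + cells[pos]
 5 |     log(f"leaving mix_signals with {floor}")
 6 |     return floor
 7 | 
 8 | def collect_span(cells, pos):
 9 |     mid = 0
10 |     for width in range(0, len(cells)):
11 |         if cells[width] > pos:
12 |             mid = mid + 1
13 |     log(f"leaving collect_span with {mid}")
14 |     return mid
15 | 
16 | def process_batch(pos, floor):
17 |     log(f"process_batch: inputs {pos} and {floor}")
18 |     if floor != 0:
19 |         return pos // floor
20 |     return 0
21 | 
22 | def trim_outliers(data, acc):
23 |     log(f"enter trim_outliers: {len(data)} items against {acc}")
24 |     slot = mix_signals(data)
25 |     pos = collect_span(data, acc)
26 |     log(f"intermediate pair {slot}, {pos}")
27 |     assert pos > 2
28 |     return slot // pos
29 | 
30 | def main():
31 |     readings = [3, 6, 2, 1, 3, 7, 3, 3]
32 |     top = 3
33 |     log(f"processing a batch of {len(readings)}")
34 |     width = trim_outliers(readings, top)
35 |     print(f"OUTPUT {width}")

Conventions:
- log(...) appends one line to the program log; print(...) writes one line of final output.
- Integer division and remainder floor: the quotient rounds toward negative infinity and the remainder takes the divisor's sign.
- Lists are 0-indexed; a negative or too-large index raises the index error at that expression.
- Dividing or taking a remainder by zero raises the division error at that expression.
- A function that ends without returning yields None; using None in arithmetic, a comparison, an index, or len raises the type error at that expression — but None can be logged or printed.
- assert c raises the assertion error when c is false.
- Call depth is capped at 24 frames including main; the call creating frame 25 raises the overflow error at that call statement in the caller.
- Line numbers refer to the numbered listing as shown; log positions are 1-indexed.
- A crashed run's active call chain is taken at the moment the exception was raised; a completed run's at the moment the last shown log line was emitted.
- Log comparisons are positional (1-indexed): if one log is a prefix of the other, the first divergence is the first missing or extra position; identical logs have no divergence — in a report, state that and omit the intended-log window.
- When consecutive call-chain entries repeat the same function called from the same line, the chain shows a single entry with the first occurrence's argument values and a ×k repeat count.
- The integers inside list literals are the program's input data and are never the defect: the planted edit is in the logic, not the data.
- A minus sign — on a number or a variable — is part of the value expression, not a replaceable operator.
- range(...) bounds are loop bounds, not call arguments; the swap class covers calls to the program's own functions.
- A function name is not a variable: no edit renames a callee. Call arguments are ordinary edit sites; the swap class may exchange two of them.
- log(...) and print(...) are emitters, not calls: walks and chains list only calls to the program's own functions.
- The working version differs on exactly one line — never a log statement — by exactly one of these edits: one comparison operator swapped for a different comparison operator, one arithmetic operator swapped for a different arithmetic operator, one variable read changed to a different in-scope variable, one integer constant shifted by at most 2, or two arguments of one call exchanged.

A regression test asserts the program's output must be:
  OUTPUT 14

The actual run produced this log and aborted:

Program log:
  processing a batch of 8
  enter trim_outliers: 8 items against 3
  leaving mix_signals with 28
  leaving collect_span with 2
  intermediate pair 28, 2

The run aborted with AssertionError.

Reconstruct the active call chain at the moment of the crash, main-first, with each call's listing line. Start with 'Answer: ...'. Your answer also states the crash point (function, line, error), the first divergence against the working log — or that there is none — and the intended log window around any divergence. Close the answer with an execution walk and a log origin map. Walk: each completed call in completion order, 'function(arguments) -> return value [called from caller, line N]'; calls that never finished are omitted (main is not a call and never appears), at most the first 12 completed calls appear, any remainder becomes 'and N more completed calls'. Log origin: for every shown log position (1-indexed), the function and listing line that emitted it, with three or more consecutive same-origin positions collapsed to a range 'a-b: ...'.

Answer: main -> trim_outliers (called at line 34).
Key fact: No log line differs; the crash is the first visible symptom.
Crash: trim_outliers, line 27, AssertionError.
First divergence: there is none — every log position agrees.
Execution walk:
  mix_signals([3, 6, 2, 1, 3, 7, 3, 3]) -> 28  [called from trim_outliers, line 24]
  collect_span([3, 6, 2, 1, 3, 7, 3, 3], 3) -> 2  [called from trim_outliers, line 25]
Log line origins:
  1 — main, line 33
  2 — trim_outliers, line 23
  3 — mix_signals, line 5
  4 — collect_span, line 13
  5 — trim_outliers, line 26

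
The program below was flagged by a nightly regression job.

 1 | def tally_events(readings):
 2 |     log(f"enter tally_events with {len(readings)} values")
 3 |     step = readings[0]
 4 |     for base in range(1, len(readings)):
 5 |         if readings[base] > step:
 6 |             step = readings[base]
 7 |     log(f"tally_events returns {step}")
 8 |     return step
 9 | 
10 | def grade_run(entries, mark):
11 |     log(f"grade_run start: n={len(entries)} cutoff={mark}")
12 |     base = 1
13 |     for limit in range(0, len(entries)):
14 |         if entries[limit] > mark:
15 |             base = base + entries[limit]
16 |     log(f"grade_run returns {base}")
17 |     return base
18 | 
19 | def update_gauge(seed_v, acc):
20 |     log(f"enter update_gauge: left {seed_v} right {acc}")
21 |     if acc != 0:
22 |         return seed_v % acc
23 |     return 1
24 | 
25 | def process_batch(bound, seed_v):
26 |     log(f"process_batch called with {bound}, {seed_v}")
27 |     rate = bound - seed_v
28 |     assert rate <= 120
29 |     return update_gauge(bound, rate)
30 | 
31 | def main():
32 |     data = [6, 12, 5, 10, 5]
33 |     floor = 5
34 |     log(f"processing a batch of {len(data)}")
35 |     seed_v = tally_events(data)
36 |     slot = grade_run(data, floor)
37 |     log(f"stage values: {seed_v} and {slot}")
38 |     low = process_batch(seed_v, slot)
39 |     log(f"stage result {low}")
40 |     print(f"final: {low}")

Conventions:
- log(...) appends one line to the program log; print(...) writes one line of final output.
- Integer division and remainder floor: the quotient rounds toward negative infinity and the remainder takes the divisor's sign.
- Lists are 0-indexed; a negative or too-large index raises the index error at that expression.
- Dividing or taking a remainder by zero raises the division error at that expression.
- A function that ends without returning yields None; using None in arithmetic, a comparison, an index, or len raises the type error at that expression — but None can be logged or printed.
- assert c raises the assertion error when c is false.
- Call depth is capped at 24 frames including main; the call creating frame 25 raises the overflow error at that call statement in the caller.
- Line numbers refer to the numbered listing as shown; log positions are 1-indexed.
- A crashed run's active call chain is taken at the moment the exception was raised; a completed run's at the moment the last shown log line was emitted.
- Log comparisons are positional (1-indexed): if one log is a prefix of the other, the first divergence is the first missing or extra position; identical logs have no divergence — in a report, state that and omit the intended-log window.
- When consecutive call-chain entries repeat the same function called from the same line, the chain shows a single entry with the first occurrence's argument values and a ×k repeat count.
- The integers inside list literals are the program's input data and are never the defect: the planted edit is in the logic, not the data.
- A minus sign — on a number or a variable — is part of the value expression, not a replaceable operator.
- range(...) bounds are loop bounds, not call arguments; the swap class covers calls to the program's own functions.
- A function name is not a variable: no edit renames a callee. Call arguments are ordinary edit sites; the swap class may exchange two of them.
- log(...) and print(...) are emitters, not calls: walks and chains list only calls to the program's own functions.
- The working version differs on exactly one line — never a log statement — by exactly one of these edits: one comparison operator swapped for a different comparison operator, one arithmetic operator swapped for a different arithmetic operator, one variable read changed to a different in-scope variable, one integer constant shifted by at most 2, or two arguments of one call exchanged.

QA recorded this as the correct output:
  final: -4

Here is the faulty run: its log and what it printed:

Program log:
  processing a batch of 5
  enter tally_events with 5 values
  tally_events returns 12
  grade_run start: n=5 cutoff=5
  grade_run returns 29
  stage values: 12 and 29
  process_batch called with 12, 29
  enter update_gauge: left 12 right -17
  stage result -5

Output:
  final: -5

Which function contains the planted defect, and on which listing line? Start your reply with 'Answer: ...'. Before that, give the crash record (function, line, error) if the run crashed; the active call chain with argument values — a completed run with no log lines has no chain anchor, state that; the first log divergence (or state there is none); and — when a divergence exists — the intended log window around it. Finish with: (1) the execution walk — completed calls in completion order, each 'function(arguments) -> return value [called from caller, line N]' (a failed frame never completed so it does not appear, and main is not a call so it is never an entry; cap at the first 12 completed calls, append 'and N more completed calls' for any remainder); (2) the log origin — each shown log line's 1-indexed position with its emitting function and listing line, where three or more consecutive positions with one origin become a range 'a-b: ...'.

Answer: the defect is in grade_run at line 12.
Core observation: At log position 5 the runs split — shown 'grade_run returns 29', but the working version logs 'grade_run returns 28'.
Call chain: main.
First divergence: position 5 — shown 'grade_run returns 29', intended 'grade_run returns 28'.
Intended log window:
  3: tally_events returns 12
  4: grade_run start: n=5 cutoff=5
  5: grade_run returns 28
  6: stage values: 12 and 28
Execution walk:
  tally_events([6, 12, 5, 10, 5]) -> 12  [called from main, line 35]
  grade_run([6, 12, 5, 10, 5], 5) -> 29  [called from main, line 36]
  update_gauge(12, -17) -> -5  [called from process_batch, line 29]
  process_batch(12, 29) -> -5  [called from main, line 38]
Log line origins:
  1: from main, line 34
  2: from tally_events, line 2
  3: from tally_events, line 7
  4: from grade_run, line 11
  5: from grade_run, line 16
  6: from main, line 37
  7: from process_batch, line 26
  8: from update_gauge, line 20
  9: from main, line 39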